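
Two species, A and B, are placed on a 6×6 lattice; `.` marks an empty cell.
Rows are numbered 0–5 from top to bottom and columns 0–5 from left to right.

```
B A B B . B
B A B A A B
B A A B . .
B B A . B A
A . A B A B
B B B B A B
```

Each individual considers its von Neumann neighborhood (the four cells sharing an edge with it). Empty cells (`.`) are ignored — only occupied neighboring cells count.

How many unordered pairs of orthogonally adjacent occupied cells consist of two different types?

24

Scan each occupied cell's neighbors to the right and below so each pair is counted once.
Row 0: B(0,0)–A(0,1)≠ B(0,0)–B(1,0)= A(0,1)–B(0,2)≠ A(0,1)–A(1,1)= B(0,2)–B(0,3)= B(0,2)–B(1,2)= B(0,3)–A(1,3)≠ B(0,5)–B(1,5)=  → 3/8 unlike.
Row 1: B(1,0)–A(1,1)≠ B(1,0)–B(2,0)= A(1,1)–B(1,2)≠ A(1,1)–A(2,1)= B(1,2)–A(1,3)≠ B(1,2)–A(2,2)≠ A(1,3)–A(1,4)= A(1,3)–B(2,3)≠ A(1,4)–B(1,5)≠  → 6/9 unlike.
Row 2: B(2,0)–A(2,1)≠ B(2,0)–B(3,0)= A(2,1)–A(2,2)= A(2,1)–B(3,1)≠ A(2,2)–B(2,3)≠ A(2,2)–A(3,2)=  → 3/6 unlike.
Row 3: B(3,0)–B(3,1)= B(3,0)–A(4,0)≠ B(3,1)–A(3,2)≠ A(3,2)–A(4,2)= B(3,4)–A(3,5)≠ B(3,4)–A(4,4)≠ A(3,5)–B(4,5)≠  → 5/7 unlike.
Row 4: A(4,0)–B(5,0)≠ A(4,2)–B(4,3)≠ A(4,2)–B(5,2)≠ B(4,3)–A(4,4)≠ B(4,3)–B(5,3)= A(4,4)–B(4,5)≠ A(4,4)–A(5,4)= B(4,5)–B(5,5)=  → 5/8 unlike.
Row 5: B(5,0)–B(5,1)= B(5,1)–B(5,2)= B(5,2)–B(5,3)= B(5,3)–A(5,4)≠ A(5,4)–B(5,5)≠  → 2/5 unlike.
Total adjacent occupied pairs: 43; unlike-type pairs: 24.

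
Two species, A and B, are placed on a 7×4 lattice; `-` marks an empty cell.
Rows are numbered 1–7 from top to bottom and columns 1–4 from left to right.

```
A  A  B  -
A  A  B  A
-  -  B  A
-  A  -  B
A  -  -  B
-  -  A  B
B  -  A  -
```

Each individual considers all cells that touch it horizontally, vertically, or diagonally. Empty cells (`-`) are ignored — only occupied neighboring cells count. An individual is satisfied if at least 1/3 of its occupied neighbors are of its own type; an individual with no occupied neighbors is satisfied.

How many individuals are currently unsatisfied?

(1,1)A 3/3 satisfied
(1,2)A 3/5 satisfied
(1,3)B 1/4 not
(2,1)A 3/3 satisfied
(2,2)A 3/6 satisfied
(2,3)B 2/6 satisfied
(2,4)A 1/4 not
(3,3)B 2/6 satisfied
(3,4)A 1/4 not
(4,2)A 1/2 satisfied
(4,4)B 2/3 satisfied
(5,1)A 1/1 satisfied
(5,4)B 2/3 satisfied
(6,3)A 1/3 satisfied
(6,4)B 1/3 satisfied
(7,1)B 0/0 satisfied
(7,3)A 1/2 satisfied
Unsatisfied: (1,3), (2,4), (3,4) — 3 in total.

3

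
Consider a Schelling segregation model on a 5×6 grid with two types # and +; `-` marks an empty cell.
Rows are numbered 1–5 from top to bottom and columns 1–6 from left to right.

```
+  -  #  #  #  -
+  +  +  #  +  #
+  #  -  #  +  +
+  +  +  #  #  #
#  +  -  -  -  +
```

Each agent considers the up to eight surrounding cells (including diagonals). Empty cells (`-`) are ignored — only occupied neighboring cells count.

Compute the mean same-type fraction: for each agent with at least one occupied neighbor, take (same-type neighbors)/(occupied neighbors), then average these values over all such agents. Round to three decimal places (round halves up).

0.462

(1,1)+ 2/2
(1,3)# 2/4
(1,4)# 3/5
(1,5)# 3/4
(2,1)+ 3/4
(2,2)+ 4/6
(2,3)+ 1/6
(2,4)# 4/7
(2,5)+ 2/7
(2,6)# 1/4
(3,1)+ 4/5
(3,2)# 0/7
(3,4)# 3/7
(3,5)+ 2/8
(3,6)+ 2/5
(4,1)+ 3/5
(4,2)+ 4/6
(4,3)+ 2/5
(4,4)# 2/4
(4,5)# 3/6
(4,6)# 1/4
(5,1)# 0/3
(5,2)+ 3/4
(5,6)+ 0/2
Sum over 24 agents: 2/2 + 2/4 + 3/5 + 3/4 + 3/4 + 4/6 + 1/6 + 4/7 + 2/7 + 1/4 + 4/5 + 0/7 + 3/7 + 2/8 + 2/5 + 3/5 + 4/6 + 2/5 + 2/4 + 3/6 + 1/4 + 0/3 + 3/4 + 0/2 = 388/35; mean = 388/35 ÷ 24 = 97/210 = 0.461904… → 0.462.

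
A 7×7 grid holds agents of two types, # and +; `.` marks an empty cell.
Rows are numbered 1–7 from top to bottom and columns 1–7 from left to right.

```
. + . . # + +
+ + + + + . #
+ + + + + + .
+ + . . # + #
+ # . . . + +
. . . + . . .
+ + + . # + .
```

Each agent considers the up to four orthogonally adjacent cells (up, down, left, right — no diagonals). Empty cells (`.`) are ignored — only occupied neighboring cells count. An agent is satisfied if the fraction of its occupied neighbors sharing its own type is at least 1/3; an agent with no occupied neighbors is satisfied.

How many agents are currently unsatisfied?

7

(1,2)+ 1/1 ✓
(1,5)# 0/2 ✗
(1,6)+ 1/2 ✓
(1,7)+ 1/2 ✓
(2,1)+ 2/2 ✓
(2,2)+ 4/4 ✓
(2,3)+ 3/3 ✓
(2,4)+ 3/3 ✓
(2,5)+ 2/3 ✓
(2,7)# 0/1 ✗
(3,1)+ 3/3 ✓
(3,2)+ 4/4 ✓
(3,3)+ 3/3 ✓
(3,4)+ 3/3 ✓
(3,5)+ 3/4 ✓
(3,6)+ 2/2 ✓
(4,1)+ 3/3 ✓
(4,2)+ 2/3 ✓
(4,5)# 0/2 ✗
(4,6)+ 2/4 ✓
(4,7)# 0/2 ✗
(5,1)+ 1/2 ✓
(5,2)# 0/2 ✗
(5,6)+ 2/2 ✓
(5,7)+ 1/2 ✓
(6,4)+ 0/0 ✓
(7,1)+ 1/1 ✓
(7,2)+ 2/2 ✓
(7,3)+ 1/1 ✓
(7,5)# 0/1 ✗
(7,6)+ 0/1 ✗
Unsatisfied: (1,5), (2,7), (4,5), (4,7), (5,2), (7,5), (7,6) — 7 in total.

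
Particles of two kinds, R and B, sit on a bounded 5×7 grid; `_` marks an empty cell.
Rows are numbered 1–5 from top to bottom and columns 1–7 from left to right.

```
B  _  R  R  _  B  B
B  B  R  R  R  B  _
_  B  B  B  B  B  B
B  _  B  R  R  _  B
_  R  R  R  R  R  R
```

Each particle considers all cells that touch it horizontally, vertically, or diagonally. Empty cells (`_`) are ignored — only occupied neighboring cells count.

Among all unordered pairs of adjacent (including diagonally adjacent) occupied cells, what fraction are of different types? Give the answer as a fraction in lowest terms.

Scan each occupied cell's neighbors to the right and below (and the two forward diagonals) so each pair is counted once.
From row 1: 2 unlike of 13 pairs (running 2/13).
From row 2: 11 unlike of 20 pairs (running 13/33).
From row 3: 6 unlike of 17 pairs (running 19/50).
From row 4: 7 unlike of 14 pairs (running 26/64).
From row 5: 0 unlike of 5 pairs (running 26/69).
Total adjacent occupied pairs: 69; unlike-type pairs: 26.
26/69 is already in lowest terms.

26/69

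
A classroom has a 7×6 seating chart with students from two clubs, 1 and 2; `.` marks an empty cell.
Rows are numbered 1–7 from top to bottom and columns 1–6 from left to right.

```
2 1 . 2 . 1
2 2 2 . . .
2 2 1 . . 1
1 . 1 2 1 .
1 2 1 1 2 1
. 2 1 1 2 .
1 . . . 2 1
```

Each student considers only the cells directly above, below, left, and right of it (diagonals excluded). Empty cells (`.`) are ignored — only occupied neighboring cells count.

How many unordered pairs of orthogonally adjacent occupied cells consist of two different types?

Scan each occupied cell's neighbors to the right and below so each pair is counted once.
Row 1: 2(1,1)–1(1,2)≠ 2(1,1)–2(2,1)= 1(1,2)–2(2,2)≠  → 2/3 unlike.
Row 2: 2(2,1)–2(2,2)= 2(2,1)–2(3,1)= 2(2,2)–2(2,3)= 2(2,2)–2(3,2)= 2(2,3)–1(3,3)≠  → 1/5 unlike.
Row 3: 2(3,1)–2(3,2)= 2(3,1)–1(4,1)≠ 2(3,2)–1(3,3)≠ 1(3,3)–1(4,3)=  → 2/4 unlike.
Row 4: 1(4,1)–1(5,1)= 1(4,3)–2(4,4)≠ 1(4,3)–1(5,3)= 2(4,4)–1(4,5)≠ 2(4,4)–1(5,4)≠ 1(4,5)–2(5,5)≠  → 4/6 unlike.
Row 5: 1(5,1)–2(5,2)≠ 2(5,2)–1(5,3)≠ 2(5,2)–2(6,2)= 1(5,3)–1(5,4)= 1(5,3)–1(6,3)= 1(5,4)–2(5,5)≠ 1(5,4)–1(6,4)= 2(5,5)–1(5,6)≠ 2(5,5)–2(6,5)=  → 4/9 unlike.
Row 6: 2(6,2)–1(6,3)≠ 1(6,3)–1(6,4)= 1(6,4)–2(6,5)≠ 2(6,5)–2(7,5)=  → 2/4 unlike.
Row 7: 2(7,5)–1(7,6)≠  → 1/1 unlike.
Total adjacent occupied pairs: 32; unlike-type pairs: 16.

16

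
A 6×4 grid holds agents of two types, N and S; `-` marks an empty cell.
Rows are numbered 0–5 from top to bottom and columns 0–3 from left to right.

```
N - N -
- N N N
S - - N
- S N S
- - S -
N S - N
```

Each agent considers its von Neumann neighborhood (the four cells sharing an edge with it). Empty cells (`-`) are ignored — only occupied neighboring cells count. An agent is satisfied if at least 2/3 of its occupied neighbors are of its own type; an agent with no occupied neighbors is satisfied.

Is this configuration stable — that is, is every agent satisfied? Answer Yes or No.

No

Row 0: (0,0)N 0/0 ok · (0,2)N 1/1 ok
Row 1: (1,1)N 1/1 ok · (1,2)N 3/3 ok · (1,3)N 2/2 ok
Row 2: (2,0)S 0/0 ok · (2,3)N 1/2 unhappy
Row 3: (3,1)S 0/1 unhappy · (3,2)N 0/3 unhappy · (3,3)S 0/2 unhappy
Row 4: (4,2)S 0/1 unhappy
Row 5: (5,0)N 0/1 unhappy · (5,1)S 0/1 unhappy · (5,3)N 0/0 ok
For instance (2,3) has only 1/2 same-type neighbors, below 2/3.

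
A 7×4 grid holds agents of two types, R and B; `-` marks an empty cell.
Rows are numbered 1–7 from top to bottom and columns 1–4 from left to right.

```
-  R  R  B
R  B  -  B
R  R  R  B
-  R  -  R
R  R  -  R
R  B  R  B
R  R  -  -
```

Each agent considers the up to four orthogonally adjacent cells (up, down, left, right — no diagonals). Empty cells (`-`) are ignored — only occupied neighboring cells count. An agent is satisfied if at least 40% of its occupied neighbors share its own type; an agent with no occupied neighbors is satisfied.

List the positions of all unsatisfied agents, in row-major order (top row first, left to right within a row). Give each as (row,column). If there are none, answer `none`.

Row 1: (1,2)R 1/2 satisfied · (1,3)R 1/2 satisfied · (1,4)B 1/2 satisfied
Row 2: (2,1)R 1/2 satisfied · (2,2)B 0/3 not · (2,4)B 2/2 satisfied
Row 3: (3,1)R 2/2 satisfied · (3,2)R 3/4 satisfied · (3,3)R 1/2 satisfied · (3,4)B 1/3 not
Row 4: (4,2)R 2/2 satisfied · (4,4)R 1/2 satisfied
Row 5: (5,1)R 2/2 satisfied · (5,2)R 2/3 satisfied · (5,4)R 1/2 satisfied
Row 6: (6,1)R 2/3 satisfied · (6,2)B 0/4 not · (6,3)R 0/2 not · (6,4)B 0/2 not
Row 7: (7,1)R 2/2 satisfied · (7,2)R 1/2 satisfied

(2,2), (3,4), (6,2), (6,3), (6,4)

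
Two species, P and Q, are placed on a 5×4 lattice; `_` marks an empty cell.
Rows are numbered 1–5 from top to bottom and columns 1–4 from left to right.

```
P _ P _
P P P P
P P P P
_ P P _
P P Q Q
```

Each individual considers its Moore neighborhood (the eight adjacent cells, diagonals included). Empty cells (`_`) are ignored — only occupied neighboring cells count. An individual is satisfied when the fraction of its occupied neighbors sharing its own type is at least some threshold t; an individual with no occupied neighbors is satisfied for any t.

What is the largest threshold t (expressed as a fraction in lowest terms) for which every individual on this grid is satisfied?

(1,1)P 2/2
(1,3)P 3/3
(2,1)P 4/4
(2,2)P 7/7
(2,3)P 6/6
(2,4)P 4/4
(3,1)P 4/4
(3,2)P 7/7
(3,3)P 7/7
(3,4)P 4/4
(4,2)P 6/7
(4,3)P 5/7
(5,1)P 2/2
(5,2)P 3/4
(5,3)Q 1/4
(5,4)Q 1/2
The smallest same-type fraction is 1/4 at (5,3), which reduces to 1/4. Any threshold above that leaves this individual unsatisfied.

1/4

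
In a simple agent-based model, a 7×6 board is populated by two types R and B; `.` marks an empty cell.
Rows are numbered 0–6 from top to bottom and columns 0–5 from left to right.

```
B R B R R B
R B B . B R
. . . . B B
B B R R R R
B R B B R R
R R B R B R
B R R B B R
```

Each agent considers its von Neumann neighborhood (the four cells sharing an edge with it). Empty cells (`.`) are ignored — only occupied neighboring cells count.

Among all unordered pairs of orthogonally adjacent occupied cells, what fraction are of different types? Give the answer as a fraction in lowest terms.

33/56

Scan each occupied cell's neighbors to the right and below so each pair is counted once.
Row 0: B(0,0)–R(0,1)≠ B(0,0)–R(1,0)≠ R(0,1)–B(0,2)≠ R(0,1)–B(1,1)≠ B(0,2)–R(0,3)≠ B(0,2)–B(1,2)= R(0,3)–R(0,4)= R(0,4)–B(0,5)≠ R(0,4)–B(1,4)≠ B(0,5)–R(1,5)≠  → 8/10 unlike.
Row 1: R(1,0)–B(1,1)≠ B(1,1)–B(1,2)= B(1,4)–R(1,5)≠ B(1,4)–B(2,4)= R(1,5)–B(2,5)≠  → 3/5 unlike.
Row 2: B(2,4)–B(2,5)= B(2,4)–R(3,4)≠ B(2,5)–R(3,5)≠  → 2/3 unlike.
Row 3: B(3,0)–B(3,1)= B(3,0)–B(4,0)= B(3,1)–R(3,2)≠ B(3,1)–R(4,1)≠ R(3,2)–R(3,3)= R(3,2)–B(4,2)≠ R(3,3)–R(3,4)= R(3,3)–B(4,3)≠ R(3,4)–R(3,5)= R(3,4)–R(4,4)= R(3,5)–R(4,5)=  → 4/11 unlike.
Row 4: B(4,0)–R(4,1)≠ B(4,0)–R(5,0)≠ R(4,1)–B(4,2)≠ R(4,1)–R(5,1)= B(4,2)–B(4,3)= B(4,2)–B(5,2)= B(4,3)–R(4,4)≠ B(4,3)–R(5,3)≠ R(4,4)–R(4,5)= R(4,4)–B(5,4)≠ R(4,5)–R(5,5)=  → 6/11 unlike.
Row 5: R(5,0)–R(5,1)= R(5,0)–B(6,0)≠ R(5,1)–B(5,2)≠ R(5,1)–R(6,1)= B(5,2)–R(5,3)≠ B(5,2)–R(6,2)≠ R(5,3)–B(5,4)≠ R(5,3)–B(6,3)≠ B(5,4)–R(5,5)≠ B(5,4)–B(6,4)= R(5,5)–R(6,5)=  → 7/11 unlike.
Row 6: B(6,0)–R(6,1)≠ R(6,1)–R(6,2)= R(6,2)–B(6,3)≠ B(6,3)–B(6,4)= B(6,4)–R(6,5)≠  → 3/5 unlike.
Total adjacent occupied pairs: 56; unlike-type pairs: 33.
33/56 is already in lowest terms.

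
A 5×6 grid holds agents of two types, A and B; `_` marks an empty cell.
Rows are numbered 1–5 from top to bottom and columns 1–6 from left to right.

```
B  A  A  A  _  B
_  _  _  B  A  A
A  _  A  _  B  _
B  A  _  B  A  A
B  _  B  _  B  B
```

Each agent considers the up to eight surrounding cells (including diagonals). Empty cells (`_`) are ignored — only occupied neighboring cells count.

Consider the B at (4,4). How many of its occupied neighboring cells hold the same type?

3

Occupied neighbors of (4,4): (3,3)=A, (3,5)=B, (4,5)=A, (5,3)=B, (5,5)=B.
Same type (B): 3 of 5.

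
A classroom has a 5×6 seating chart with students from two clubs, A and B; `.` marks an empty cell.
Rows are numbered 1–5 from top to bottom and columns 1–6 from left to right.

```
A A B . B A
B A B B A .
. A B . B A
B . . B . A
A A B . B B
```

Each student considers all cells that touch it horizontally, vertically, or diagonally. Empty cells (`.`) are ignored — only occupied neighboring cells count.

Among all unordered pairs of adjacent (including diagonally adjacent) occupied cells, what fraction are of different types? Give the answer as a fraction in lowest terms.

Scan each occupied cell's neighbors to the right and below (and the two forward diagonals) so each pair is counted once.
Row 1: A(1,1)–A(1,2)= A(1,1)–B(2,1)≠ A(1,1)–A(2,2)= A(1,2)–B(1,3)≠ A(1,2)–A(2,2)= A(1,2)–B(2,3)≠ A(1,2)–B(2,1)≠ B(1,3)–B(2,3)= B(1,3)–B(2,4)= B(1,3)–A(2,2)≠ B(1,5)–A(1,6)≠ B(1,5)–A(2,5)≠ B(1,5)–B(2,4)= A(1,6)–A(2,5)=  → 7/14 unlike.
Row 2: B(2,1)–A(2,2)≠ B(2,1)–A(3,2)≠ A(2,2)–B(2,3)≠ A(2,2)–A(3,2)= A(2,2)–B(3,3)≠ B(2,3)–B(2,4)= B(2,3)–B(3,3)= B(2,3)–A(3,2)≠ B(2,4)–A(2,5)≠ B(2,4)–B(3,5)= B(2,4)–B(3,3)= A(2,5)–B(3,5)≠ A(2,5)–A(3,6)=  → 7/13 unlike.
Row 3: A(3,2)–B(3,3)≠ A(3,2)–B(4,1)≠ B(3,3)–B(4,4)= B(3,5)–A(3,6)≠ B(3,5)–A(4,6)≠ B(3,5)–B(4,4)= A(3,6)–A(4,6)=  → 4/7 unlike.
Row 4: B(4,1)–A(5,1)≠ B(4,1)–A(5,2)≠ B(4,4)–B(5,5)= B(4,4)–B(5,3)= A(4,6)–B(5,6)≠ A(4,6)–B(5,5)≠  → 4/6 unlike.
Row 5: A(5,1)–A(5,2)= A(5,2)–B(5,3)≠ B(5,5)–B(5,6)=  → 1/3 unlike.
Total adjacent occupied pairs: 43; unlike-type pairs: 23.
23/43 is already in lowest terms.

23/43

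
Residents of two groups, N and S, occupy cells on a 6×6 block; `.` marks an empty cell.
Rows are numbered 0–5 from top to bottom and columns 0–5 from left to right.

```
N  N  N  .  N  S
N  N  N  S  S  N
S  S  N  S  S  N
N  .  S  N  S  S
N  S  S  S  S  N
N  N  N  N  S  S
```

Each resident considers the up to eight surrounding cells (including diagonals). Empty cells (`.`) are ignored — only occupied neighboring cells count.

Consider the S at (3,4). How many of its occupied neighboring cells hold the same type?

Occupied neighbors of (3,4): (2,3)=S, (2,4)=S, (2,5)=N, (3,3)=N, (3,5)=S, (4,3)=S, (4,4)=S, (4,5)=N.
Same type (S): 5 of 8.

5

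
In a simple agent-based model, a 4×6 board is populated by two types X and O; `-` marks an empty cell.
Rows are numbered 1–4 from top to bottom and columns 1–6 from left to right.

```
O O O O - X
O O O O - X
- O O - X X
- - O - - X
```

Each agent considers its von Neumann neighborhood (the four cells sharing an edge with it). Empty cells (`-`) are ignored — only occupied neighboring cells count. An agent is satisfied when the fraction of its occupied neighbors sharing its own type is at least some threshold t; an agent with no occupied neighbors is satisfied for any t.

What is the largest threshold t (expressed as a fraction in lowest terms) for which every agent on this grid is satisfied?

Row 1: (1,1)O 2/2 · (1,2)O 3/3 · (1,3)O 3/3 · (1,4)O 2/2 · (1,6)X 1/1
Row 2: (2,1)O 2/2 · (2,2)O 4/4 · (2,3)O 4/4 · (2,4)O 2/2 · (2,6)X 2/2
Row 3: (3,2)O 2/2 · (3,3)O 3/3 · (3,5)X 1/1 · (3,6)X 3/3
Row 4: (4,3)O 1/1 · (4,6)X 1/1
The smallest same-type fraction is 2/2 at (1,1), which reduces to 1/1. Any threshold above that leaves this agent unsatisfied.

1/1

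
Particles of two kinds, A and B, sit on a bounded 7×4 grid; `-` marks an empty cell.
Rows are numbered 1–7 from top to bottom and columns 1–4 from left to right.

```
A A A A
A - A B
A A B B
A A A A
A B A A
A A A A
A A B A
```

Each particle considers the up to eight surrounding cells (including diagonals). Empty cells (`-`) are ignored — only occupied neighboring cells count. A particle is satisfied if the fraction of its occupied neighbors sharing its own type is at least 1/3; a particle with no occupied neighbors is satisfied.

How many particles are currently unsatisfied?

(1,1)A 2/2 satisfied
(1,2)A 4/4 satisfied
(1,3)A 3/4 satisfied
(1,4)A 2/3 satisfied
(2,1)A 4/4 satisfied
(2,3)A 4/7 satisfied
(2,4)B 2/5 satisfied
(3,1)A 4/4 satisfied
(3,2)A 6/7 satisfied
(3,3)B 2/7 not
(3,4)B 2/5 satisfied
(4,1)A 4/5 satisfied
(4,2)A 6/8 satisfied
(4,3)A 5/8 satisfied
(4,4)A 3/5 satisfied
(5,1)A 4/5 satisfied
(5,2)B 0/8 not
(5,3)A 7/8 satisfied
(5,4)A 5/5 satisfied
(6,1)A 4/5 satisfied
(6,2)A 6/8 satisfied
(6,3)A 6/8 satisfied
(6,4)A 4/5 satisfied
(7,1)A 3/3 satisfied
(7,2)A 4/5 satisfied
(7,3)B 0/5 not
(7,4)A 2/3 satisfied
Unsatisfied: (3,3), (5,2), (7,3) — 3 in total.

3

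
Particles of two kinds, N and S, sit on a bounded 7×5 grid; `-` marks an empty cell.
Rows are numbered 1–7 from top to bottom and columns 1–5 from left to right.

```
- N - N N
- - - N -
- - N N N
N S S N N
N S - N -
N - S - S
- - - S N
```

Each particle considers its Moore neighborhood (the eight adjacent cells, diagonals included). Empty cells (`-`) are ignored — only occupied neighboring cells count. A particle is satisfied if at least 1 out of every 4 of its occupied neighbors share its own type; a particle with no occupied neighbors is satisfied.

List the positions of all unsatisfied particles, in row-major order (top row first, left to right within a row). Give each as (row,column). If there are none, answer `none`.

(7,5)

Row 1: (1,2)N 0/0 ok · (1,4)N 2/2 ok · (1,5)N 2/2 ok
Row 2: (2,4)N 5/5 ok
Row 3: (3,3)N 3/5 ok · (3,4)N 5/6 ok · (3,5)N 4/4 ok
Row 4: (4,1)N 1/3 ok · (4,2)S 2/5 ok · (4,3)S 2/6 ok · (4,4)N 5/6 ok · (4,5)N 4/4 ok
Row 5: (5,1)N 2/4 ok · (5,2)S 3/6 ok · (5,4)N 2/5 ok
Row 6: (6,1)N 1/2 ok · (6,3)S 2/3 ok · (6,5)S 1/3 ok
Row 7: (7,4)S 2/3 ok · (7,5)N 0/2 unhappy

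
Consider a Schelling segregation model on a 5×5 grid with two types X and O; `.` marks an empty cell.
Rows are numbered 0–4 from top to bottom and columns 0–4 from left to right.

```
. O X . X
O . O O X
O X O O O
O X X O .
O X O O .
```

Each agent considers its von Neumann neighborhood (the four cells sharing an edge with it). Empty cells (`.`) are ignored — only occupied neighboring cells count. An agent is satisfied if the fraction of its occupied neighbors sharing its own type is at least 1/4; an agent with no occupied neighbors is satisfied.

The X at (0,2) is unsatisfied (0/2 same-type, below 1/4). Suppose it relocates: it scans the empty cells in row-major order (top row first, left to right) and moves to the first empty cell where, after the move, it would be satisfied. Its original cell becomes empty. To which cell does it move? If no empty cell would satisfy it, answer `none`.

(0,3)

Vacating (0,2). Empty cells in order:
  (0,0): 0/2 same-type → still unsatisfied.
  (0,3): 1/2 same-type → satisfied — stop here.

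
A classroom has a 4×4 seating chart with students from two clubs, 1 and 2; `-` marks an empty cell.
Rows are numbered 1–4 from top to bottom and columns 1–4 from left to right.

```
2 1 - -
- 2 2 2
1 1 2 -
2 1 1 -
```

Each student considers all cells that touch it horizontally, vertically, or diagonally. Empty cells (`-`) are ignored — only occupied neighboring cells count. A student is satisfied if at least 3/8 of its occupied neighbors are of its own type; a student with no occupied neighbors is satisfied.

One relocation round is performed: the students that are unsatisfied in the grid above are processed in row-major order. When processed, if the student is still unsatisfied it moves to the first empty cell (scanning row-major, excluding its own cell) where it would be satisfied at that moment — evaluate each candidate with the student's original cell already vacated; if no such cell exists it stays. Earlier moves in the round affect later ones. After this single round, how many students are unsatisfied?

0

Initially unsatisfied (in order): (1,2), (4,1).
  (1,2) → (2,1).
  (4,1) → (1,2).
Resulting grid:
2 2 - -
1 2 2 2
1 1 2 -
- 1 1 -
All satisfied now.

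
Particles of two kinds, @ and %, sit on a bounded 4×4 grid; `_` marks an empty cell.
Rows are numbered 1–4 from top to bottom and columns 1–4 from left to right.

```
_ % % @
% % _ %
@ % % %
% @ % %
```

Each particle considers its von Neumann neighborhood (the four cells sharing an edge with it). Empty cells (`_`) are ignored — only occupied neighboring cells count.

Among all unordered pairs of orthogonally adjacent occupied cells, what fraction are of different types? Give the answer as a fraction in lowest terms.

4/9

Scan each occupied cell's neighbors to the right and below so each pair is counted once.
From row 1: 2 unlike of 4 pairs (running 2/4).
From row 2: 1 unlike of 4 pairs (running 3/8).
From row 3: 3 unlike of 7 pairs (running 6/15).
From row 4: 2 unlike of 3 pairs (running 8/18).
Total adjacent occupied pairs: 18; unlike-type pairs: 8.
8/18 reduces to 4/9.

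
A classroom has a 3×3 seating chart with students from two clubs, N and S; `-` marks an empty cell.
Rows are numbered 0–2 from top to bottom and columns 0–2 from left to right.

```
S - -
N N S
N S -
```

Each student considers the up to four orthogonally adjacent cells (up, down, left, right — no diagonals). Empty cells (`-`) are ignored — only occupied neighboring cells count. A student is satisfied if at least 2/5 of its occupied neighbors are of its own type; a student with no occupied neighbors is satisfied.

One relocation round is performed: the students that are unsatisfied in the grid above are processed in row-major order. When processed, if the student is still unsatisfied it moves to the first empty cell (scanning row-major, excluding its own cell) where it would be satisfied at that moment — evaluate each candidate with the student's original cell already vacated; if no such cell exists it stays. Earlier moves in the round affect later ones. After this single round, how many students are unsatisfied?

Initially unsatisfied (in order): (0,0), (1,1), (1,2), (2,1).
  (0,0) → (0,2).
  (1,1) → (0,0).
  (1,2): now satisfied by earlier moves; stays.
  (2,1) → (0,1).
Resulting grid:
N S S
N - S
N - -
All satisfied now.

0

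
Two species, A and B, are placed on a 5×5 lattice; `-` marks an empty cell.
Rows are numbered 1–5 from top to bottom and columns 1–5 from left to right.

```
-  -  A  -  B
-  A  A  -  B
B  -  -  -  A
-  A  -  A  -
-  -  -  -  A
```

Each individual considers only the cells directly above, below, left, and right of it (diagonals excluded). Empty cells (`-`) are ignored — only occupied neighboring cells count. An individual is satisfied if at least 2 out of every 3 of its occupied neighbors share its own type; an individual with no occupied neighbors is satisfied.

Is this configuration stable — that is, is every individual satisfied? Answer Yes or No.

No

Row 1: (1,3)A 1/1 ✓ · (1,5)B 1/1 ✓
Row 2: (2,2)A 1/1 ✓ · (2,3)A 2/2 ✓ · (2,5)B 1/2 ✗
Row 3: (3,1)B 0/0 ✓ · (3,5)A 0/1 ✗
Row 4: (4,2)A 0/0 ✓ · (4,4)A 0/0 ✓
Row 5: (5,5)A 0/0 ✓
For instance (2,5) has only 1/2 same-type neighbors, below 2/3.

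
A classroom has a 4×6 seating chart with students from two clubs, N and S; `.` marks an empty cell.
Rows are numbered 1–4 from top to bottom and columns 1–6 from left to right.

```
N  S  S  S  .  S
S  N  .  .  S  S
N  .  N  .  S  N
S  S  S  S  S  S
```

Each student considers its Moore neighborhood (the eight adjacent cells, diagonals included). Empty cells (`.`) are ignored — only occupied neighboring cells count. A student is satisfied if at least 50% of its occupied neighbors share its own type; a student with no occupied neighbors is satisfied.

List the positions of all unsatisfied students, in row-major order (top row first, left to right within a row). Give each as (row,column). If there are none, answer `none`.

Row 1: (1,1)N 1/3 not · (1,2)S 2/4 satisfied · (1,3)S 2/3 satisfied · (1,4)S 2/2 satisfied · (1,6)S 2/2 satisfied
Row 2: (2,1)S 1/4 not · (2,2)N 3/6 satisfied · (2,5)S 4/5 satisfied · (2,6)S 3/4 satisfied
Row 3: (3,1)N 1/4 not · (3,3)N 1/4 not · (3,5)S 5/6 satisfied · (3,6)N 0/5 not
Row 4: (4,1)S 1/2 satisfied · (4,2)S 2/4 satisfied · (4,3)S 2/3 satisfied · (4,4)S 3/4 satisfied · (4,5)S 3/4 satisfied · (4,6)S 2/3 satisfied

(1,1), (2,1), (3,1), (3,3), (3,6)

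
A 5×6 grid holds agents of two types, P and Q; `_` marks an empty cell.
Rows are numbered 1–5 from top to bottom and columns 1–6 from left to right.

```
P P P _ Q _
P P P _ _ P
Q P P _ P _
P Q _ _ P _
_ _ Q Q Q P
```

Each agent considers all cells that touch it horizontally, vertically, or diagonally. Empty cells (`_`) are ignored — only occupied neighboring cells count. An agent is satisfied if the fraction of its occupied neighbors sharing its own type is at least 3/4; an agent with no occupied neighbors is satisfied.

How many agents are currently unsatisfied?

Row 1: (1,1)P 3/3 satisfied · (1,2)P 5/5 satisfied · (1,3)P 3/3 satisfied · (1,5)Q 0/1 not
Row 2: (2,1)P 4/5 satisfied · (2,2)P 7/8 satisfied · (2,3)P 5/5 satisfied · (2,6)P 1/2 not
Row 3: (3,1)Q 1/5 not · (3,2)P 5/7 not · (3,3)P 3/4 satisfied · (3,5)P 2/2 satisfied
Row 4: (4,1)P 1/3 not · (4,2)Q 2/5 not · (4,5)P 2/4 not
Row 5: (5,3)Q 2/2 satisfied · (5,4)Q 2/3 not · (5,5)Q 1/3 not · (5,6)P 1/2 not
Unsatisfied: (1,5), (2,6), (3,1), (3,2), (4,1), (4,2), (4,5), (5,4), (5,5), (5,6) — 10 in total.

10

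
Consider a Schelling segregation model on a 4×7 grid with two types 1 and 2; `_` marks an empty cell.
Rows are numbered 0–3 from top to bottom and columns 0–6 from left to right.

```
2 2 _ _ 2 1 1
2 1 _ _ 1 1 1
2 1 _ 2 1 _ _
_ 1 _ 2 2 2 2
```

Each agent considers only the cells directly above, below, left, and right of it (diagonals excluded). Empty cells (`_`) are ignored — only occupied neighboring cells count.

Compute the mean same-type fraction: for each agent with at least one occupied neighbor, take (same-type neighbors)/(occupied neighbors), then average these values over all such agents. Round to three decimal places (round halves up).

0.711

(0,0)2 2/2
(0,1)2 1/2
(0,4)2 0/2
(0,5)1 2/3
(0,6)1 2/2
(1,0)2 2/3
(1,1)1 1/3
(1,4)1 2/3
(1,5)1 3/3
(1,6)1 2/2
(2,0)2 1/2
(2,1)1 2/3
(2,3)2 1/2
(2,4)1 1/3
(3,1)1 1/1
(3,3)2 2/2
(3,4)2 2/3
(3,5)2 2/2
(3,6)2 1/1
Sum over 19 agents: 2/2 + 1/2 + 0/2 + 2/3 + 2/2 + 2/3 + 1/3 + 2/3 + 3/3 + 2/2 + 1/2 + 2/3 + 1/2 + 1/3 + 1/1 + 2/2 + 2/3 + 2/2 + 1/1 = 27/2; mean = 27/2 ÷ 19 = 27/38 = 0.710526… → 0.711.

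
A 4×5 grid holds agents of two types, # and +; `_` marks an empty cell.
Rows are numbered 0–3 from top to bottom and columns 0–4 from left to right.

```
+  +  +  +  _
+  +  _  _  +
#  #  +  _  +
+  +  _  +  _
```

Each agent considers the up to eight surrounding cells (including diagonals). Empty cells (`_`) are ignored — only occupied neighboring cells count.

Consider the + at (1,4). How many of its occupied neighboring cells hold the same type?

Occupied neighbors of (1,4): (0,3)=+, (2,4)=+.
Same type (+): 2 of 2.

2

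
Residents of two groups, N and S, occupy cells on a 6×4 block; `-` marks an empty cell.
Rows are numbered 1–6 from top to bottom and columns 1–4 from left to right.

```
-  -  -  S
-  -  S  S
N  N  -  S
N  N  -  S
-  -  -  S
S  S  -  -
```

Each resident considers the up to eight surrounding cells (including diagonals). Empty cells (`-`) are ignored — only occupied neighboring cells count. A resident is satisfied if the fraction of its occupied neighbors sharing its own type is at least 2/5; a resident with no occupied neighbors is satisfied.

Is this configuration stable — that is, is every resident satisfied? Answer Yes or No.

Row 1: (1,4)S 2/2 satisfied
Row 2: (2,3)S 3/4 satisfied · (2,4)S 3/3 satisfied
Row 3: (3,1)N 3/3 satisfied · (3,2)N 3/4 satisfied · (3,4)S 3/3 satisfied
Row 4: (4,1)N 3/3 satisfied · (4,2)N 3/3 satisfied · (4,4)S 2/2 satisfied
Row 5: (5,4)S 1/1 satisfied
Row 6: (6,1)S 1/1 satisfied · (6,2)S 1/1 satisfied
All meet the threshold, so the configuration is stable.

Yes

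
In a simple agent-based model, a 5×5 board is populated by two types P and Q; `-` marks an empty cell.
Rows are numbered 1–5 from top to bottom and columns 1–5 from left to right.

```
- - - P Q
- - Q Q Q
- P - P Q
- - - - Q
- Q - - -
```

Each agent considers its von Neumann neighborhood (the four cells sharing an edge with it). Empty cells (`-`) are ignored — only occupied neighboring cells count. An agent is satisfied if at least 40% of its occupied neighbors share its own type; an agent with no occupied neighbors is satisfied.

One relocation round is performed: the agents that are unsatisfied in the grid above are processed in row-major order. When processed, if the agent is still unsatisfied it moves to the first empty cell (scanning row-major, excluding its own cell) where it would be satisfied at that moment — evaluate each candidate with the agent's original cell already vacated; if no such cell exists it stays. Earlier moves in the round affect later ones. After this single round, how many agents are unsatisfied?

0

Initially unsatisfied (in order): (1,4), (3,4).
  (1,4) → (1,1).
  (3,4) → (1,2).
Resulting grid:
P P - - Q
- - Q Q Q
- P - - Q
- - - - Q
- Q - - -
All satisfied now.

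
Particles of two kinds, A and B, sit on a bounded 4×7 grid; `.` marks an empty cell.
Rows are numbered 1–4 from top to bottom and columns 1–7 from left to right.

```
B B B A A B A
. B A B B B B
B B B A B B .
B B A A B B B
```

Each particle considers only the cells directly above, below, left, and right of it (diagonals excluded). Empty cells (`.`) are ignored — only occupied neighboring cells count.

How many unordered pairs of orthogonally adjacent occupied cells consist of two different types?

Scan each occupied cell's neighbors to the right and below so each pair is counted once.
Row 1: B(1,1)–B(1,2)= B(1,2)–B(1,3)= B(1,2)–B(2,2)= B(1,3)–A(1,4)≠ B(1,3)–A(2,3)≠ A(1,4)–A(1,5)= A(1,4)–B(2,4)≠ A(1,5)–B(1,6)≠ A(1,5)–B(2,5)≠ B(1,6)–A(1,7)≠ B(1,6)–B(2,6)= A(1,7)–B(2,7)≠  → 7/12 unlike.
Row 2: B(2,2)–A(2,3)≠ B(2,2)–B(3,2)= A(2,3)–B(2,4)≠ A(2,3)–B(3,3)≠ B(2,4)–B(2,5)= B(2,4)–A(3,4)≠ B(2,5)–B(2,6)= B(2,5)–B(3,5)= B(2,6)–B(2,7)= B(2,6)–B(3,6)=  → 4/10 unlike.
Row 3: B(3,1)–B(3,2)= B(3,1)–B(4,1)= B(3,2)–B(3,3)= B(3,2)–B(4,2)= B(3,3)–A(3,4)≠ B(3,3)–A(4,3)≠ A(3,4)–B(3,5)≠ A(3,4)–A(4,4)= B(3,5)–B(3,6)= B(3,5)–B(4,5)= B(3,6)–B(4,6)=  → 3/11 unlike.
Row 4: B(4,1)–B(4,2)= B(4,2)–A(4,3)≠ A(4,3)–A(4,4)= A(4,4)–B(4,5)≠ B(4,5)–B(4,6)= B(4,6)–B(4,7)=  → 2/6 unlike.
Total adjacent occupied pairs: 39; unlike-type pairs: 16.

16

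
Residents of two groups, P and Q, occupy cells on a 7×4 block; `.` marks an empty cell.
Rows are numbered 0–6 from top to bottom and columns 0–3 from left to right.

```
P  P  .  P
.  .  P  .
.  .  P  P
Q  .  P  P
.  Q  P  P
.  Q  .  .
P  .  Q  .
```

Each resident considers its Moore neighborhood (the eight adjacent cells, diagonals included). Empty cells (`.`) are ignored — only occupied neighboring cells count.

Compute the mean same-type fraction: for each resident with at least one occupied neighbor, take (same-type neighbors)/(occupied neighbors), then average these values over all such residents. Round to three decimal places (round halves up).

Row 0: (0,0)P 1/1 · (0,1)P 2/2 · (0,3)P 1/1
Row 1: (1,2)P 4/4
Row 2: (2,2)P 4/4 · (2,3)P 4/4
Row 3: (3,0)Q 1/1 · (3,2)P 5/6 · (3,3)P 5/5
Row 4: (4,1)Q 2/4 · (4,2)P 3/5 · (4,3)P 3/3
Row 5: (5,1)Q 2/4
Row 6: (6,0)P 0/1 · (6,2)Q 1/1
Sum over 15 residents: 1/1 + 2/2 + 1/1 + 4/4 + 4/4 + 4/4 + 1/1 + 5/6 + 5/5 + 2/4 + 3/5 + 3/3 + 2/4 + 0/1 + 1/1 = 373/30; mean = 373/30 ÷ 15 = 373/450 = 0.828888… → 0.829.

0.829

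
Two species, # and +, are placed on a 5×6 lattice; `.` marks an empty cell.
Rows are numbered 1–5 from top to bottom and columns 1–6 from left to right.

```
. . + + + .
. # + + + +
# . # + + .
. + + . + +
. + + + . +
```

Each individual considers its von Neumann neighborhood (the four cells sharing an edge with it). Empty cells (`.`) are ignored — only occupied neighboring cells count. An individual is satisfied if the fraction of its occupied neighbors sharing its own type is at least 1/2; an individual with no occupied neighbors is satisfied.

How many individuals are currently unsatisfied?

Row 1: (1,3)+ 2/2 ✓ · (1,4)+ 3/3 ✓ · (1,5)+ 2/2 ✓
Row 2: (2,2)# 0/1 ✗ · (2,3)+ 2/4 ✓ · (2,4)+ 4/4 ✓ · (2,5)+ 4/4 ✓ · (2,6)+ 1/1 ✓
Row 3: (3,1)# 0/0 ✓ · (3,3)# 0/3 ✗ · (3,4)+ 2/3 ✓ · (3,5)+ 3/3 ✓
Row 4: (4,2)+ 2/2 ✓ · (4,3)+ 2/3 ✓ · (4,5)+ 2/2 ✓ · (4,6)+ 2/2 ✓
Row 5: (5,2)+ 2/2 ✓ · (5,3)+ 3/3 ✓ · (5,4)+ 1/1 ✓ · (5,6)+ 1/1 ✓
Unsatisfied: (2,2), (3,3) — 2 in total.

2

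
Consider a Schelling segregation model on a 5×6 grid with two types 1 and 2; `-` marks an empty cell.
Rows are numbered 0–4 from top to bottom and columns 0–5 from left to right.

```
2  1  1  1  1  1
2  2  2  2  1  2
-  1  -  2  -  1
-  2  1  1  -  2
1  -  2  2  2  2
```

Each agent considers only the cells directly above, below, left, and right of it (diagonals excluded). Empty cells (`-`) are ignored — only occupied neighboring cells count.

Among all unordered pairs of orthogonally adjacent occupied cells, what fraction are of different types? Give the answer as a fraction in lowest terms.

1/2

Scan each occupied cell's neighbors to the right and below so each pair is counted once.
Row 0: 2(0,0)–1(0,1)≠ 2(0,0)–2(1,0)= 1(0,1)–1(0,2)= 1(0,1)–2(1,1)≠ 1(0,2)–1(0,3)= 1(0,2)–2(1,2)≠ 1(0,3)–1(0,4)= 1(0,3)–2(1,3)≠ 1(0,4)–1(0,5)= 1(0,4)–1(1,4)= 1(0,5)–2(1,5)≠  → 5/11 unlike.
Row 1: 2(1,0)–2(1,1)= 2(1,1)–2(1,2)= 2(1,1)–1(2,1)≠ 2(1,2)–2(1,3)= 2(1,3)–1(1,4)≠ 2(1,3)–2(2,3)= 1(1,4)–2(1,5)≠ 2(1,5)–1(2,5)≠  → 4/8 unlike.
Row 2: 1(2,1)–2(3,1)≠ 2(2,3)–1(3,3)≠ 1(2,5)–2(3,5)≠  → 3/3 unlike.
Row 3: 2(3,1)–1(3,2)≠ 1(3,2)–1(3,3)= 1(3,2)–2(4,2)≠ 1(3,3)–2(4,3)≠ 2(3,5)–2(4,5)=  → 3/5 unlike.
Row 4: 2(4,2)–2(4,3)= 2(4,3)–2(4,4)= 2(4,4)–2(4,5)=  → 0/3 unlike.
Total adjacent occupied pairs: 30; unlike-type pairs: 15.
15/30 reduces to 1/2.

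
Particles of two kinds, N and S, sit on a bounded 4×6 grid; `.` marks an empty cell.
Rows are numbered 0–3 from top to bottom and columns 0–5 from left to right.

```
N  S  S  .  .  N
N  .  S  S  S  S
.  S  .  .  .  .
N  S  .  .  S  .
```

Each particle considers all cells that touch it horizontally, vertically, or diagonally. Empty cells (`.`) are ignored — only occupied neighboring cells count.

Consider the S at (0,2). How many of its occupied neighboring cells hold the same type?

3

Occupied neighbors of (0,2): (0,1)=S, (1,2)=S, (1,3)=S.
Same type (S): 3 of 3.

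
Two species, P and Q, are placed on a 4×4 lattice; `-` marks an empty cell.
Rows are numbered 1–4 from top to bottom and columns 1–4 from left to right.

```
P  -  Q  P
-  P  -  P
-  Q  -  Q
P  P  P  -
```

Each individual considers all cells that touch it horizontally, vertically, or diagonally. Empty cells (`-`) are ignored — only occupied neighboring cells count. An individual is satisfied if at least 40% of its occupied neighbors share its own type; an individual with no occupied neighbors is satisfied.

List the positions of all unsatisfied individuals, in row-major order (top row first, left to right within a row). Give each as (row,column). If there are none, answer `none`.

Row 1: (1,1)P 1/1 ✓ · (1,3)Q 0/3 ✗ · (1,4)P 1/2 ✓
Row 2: (2,2)P 1/3 ✗ · (2,4)P 1/3 ✗
Row 3: (3,2)Q 0/4 ✗ · (3,4)Q 0/2 ✗
Row 4: (4,1)P 1/2 ✓ · (4,2)P 2/3 ✓ · (4,3)P 1/3 ✗

(1,3), (2,2), (2,4), (3,2), (3,4), (4,3)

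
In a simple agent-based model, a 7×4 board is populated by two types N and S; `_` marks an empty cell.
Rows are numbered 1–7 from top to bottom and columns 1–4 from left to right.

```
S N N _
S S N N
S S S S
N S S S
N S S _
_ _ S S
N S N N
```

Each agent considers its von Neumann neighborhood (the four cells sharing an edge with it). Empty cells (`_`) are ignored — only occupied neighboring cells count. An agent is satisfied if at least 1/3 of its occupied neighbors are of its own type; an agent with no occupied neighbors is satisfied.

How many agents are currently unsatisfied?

2

Row 1: (1,1)S 1/2 ok · (1,2)N 1/3 ok · (1,3)N 2/2 ok
Row 2: (2,1)S 3/3 ok · (2,2)S 2/4 ok · (2,3)N 2/4 ok · (2,4)N 1/2 ok
Row 3: (3,1)S 2/3 ok · (3,2)S 4/4 ok · (3,3)S 3/4 ok · (3,4)S 2/3 ok
Row 4: (4,1)N 1/3 ok · (4,2)S 3/4 ok · (4,3)S 4/4 ok · (4,4)S 2/2 ok
Row 5: (5,1)N 1/2 ok · (5,2)S 2/3 ok · (5,3)S 3/3 ok
Row 6: (6,3)S 2/3 ok · (6,4)S 1/2 ok
Row 7: (7,1)N 0/1 unhappy · (7,2)S 0/2 unhappy · (7,3)N 1/3 ok · (7,4)N 1/2 ok
Unsatisfied: (7,1), (7,2) — 2 in total.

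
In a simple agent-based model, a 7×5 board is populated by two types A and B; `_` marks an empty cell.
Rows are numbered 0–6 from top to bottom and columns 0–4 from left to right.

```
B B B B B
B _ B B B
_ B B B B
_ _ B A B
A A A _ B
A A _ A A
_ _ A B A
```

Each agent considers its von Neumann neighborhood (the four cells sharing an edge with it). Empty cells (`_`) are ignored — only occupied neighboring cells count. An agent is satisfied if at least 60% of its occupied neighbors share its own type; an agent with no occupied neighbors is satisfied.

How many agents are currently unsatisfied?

(0,0)B 2/2 satisfied
(0,1)B 2/2 satisfied
(0,2)B 3/3 satisfied
(0,3)B 3/3 satisfied
(0,4)B 2/2 satisfied
(1,0)B 1/1 satisfied
(1,2)B 3/3 satisfied
(1,3)B 4/4 satisfied
(1,4)B 3/3 satisfied
(2,1)B 1/1 satisfied
(2,2)B 4/4 satisfied
(2,3)B 3/4 satisfied
(2,4)B 3/3 satisfied
(3,2)B 1/3 not
(3,3)A 0/3 not
(3,4)B 2/3 satisfied
(4,0)A 2/2 satisfied
(4,1)A 3/3 satisfied
(4,2)A 1/2 not
(4,4)B 1/2 not
(5,0)A 2/2 satisfied
(5,1)A 2/2 satisfied
(5,3)A 1/2 not
(5,4)A 2/3 satisfied
(6,2)A 0/1 not
(6,3)B 0/3 not
(6,4)A 1/2 not
Unsatisfied: (3,2), (3,3), (4,2), (4,4), (5,3), (6,2), (6,3), (6,4) — 8 in total.

8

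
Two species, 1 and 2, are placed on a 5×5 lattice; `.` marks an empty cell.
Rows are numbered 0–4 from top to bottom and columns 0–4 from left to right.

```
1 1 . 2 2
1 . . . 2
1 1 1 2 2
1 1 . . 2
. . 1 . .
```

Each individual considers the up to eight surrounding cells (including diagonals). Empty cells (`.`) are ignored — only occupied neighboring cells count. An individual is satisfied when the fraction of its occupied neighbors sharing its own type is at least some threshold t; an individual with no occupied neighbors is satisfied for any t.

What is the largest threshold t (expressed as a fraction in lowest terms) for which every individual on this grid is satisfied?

Row 0: (0,0)1 2/2 · (0,1)1 2/2 · (0,3)2 2/2 · (0,4)2 2/2
Row 1: (1,0)1 4/4 · (1,4)2 4/4
Row 2: (2,0)1 4/4 · (2,1)1 5/5 · (2,2)1 2/3 · (2,3)2 3/4 · (2,4)2 3/3
Row 3: (3,0)1 3/3 · (3,1)1 5/5 · (3,4)2 2/2
Row 4: (4,2)1 1/1
The smallest same-type fraction is 2/3 at (2,2), which reduces to 2/3. Any threshold above that leaves this individual unsatisfied.

2/3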